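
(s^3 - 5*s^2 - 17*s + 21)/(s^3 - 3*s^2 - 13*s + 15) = (s - 7)/(s - 5)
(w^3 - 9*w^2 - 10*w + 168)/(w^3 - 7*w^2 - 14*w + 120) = (w - 7)/(w - 5)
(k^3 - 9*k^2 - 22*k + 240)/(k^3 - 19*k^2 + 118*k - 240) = (k + 5)/(k - 5)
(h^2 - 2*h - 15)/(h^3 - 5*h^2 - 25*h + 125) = (h + 3)/(h^2 - 25)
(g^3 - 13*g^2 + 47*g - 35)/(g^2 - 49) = (g^2 - 6*g + 5)/(g + 7)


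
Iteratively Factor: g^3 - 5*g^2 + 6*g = (g - 3)*(g^2 - 2*g) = (g - 3)*(g - 2)*(g)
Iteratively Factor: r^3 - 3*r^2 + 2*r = (r - 2)*(r^2 - r) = r*(r - 2)*(r - 1)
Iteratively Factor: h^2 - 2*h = (h)*(h - 2)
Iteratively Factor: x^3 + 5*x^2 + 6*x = (x + 2)*(x^2 + 3*x) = x*(x + 2)*(x + 3)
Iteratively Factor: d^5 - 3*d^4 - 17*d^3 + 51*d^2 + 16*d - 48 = (d - 3)*(d^4 - 17*d^2 + 16) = (d - 3)*(d + 1)*(d^3 - d^2 - 16*d + 16) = (d - 3)*(d - 1)*(d + 1)*(d^2 - 16) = (d - 3)*(d - 1)*(d + 1)*(d + 4)*(d - 4)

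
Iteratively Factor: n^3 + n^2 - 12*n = (n - 3)*(n^2 + 4*n) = (n - 3)*(n + 4)*(n)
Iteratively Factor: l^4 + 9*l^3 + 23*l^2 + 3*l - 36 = (l + 3)*(l^3 + 6*l^2 + 5*l - 12) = (l + 3)*(l + 4)*(l^2 + 2*l - 3) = (l - 1)*(l + 3)*(l + 4)*(l + 3)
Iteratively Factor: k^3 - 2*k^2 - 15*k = (k)*(k^2 - 2*k - 15) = k*(k + 3)*(k - 5)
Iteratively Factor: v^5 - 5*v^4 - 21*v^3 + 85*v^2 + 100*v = (v + 1)*(v^4 - 6*v^3 - 15*v^2 + 100*v) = v*(v + 1)*(v^3 - 6*v^2 - 15*v + 100) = v*(v - 5)*(v + 1)*(v^2 - v - 20) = v*(v - 5)^2*(v + 1)*(v + 4)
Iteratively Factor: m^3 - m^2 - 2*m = (m)*(m^2 - m - 2) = m*(m - 2)*(m + 1)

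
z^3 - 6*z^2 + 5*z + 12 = (z - 4)*(z - 3)*(z + 1)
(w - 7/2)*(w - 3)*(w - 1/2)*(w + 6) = w^4 - w^3 - 113*w^2/4 + 309*w/4 - 63/2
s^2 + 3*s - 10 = (s - 2)*(s + 5)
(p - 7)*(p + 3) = p^2 - 4*p - 21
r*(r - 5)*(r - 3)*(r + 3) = r^4 - 5*r^3 - 9*r^2 + 45*r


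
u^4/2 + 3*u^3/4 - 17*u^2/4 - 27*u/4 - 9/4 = (u/2 + 1/2)*(u - 3)*(u + 1/2)*(u + 3)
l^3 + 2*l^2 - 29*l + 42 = (l - 3)*(l - 2)*(l + 7)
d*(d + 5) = d^2 + 5*d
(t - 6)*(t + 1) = t^2 - 5*t - 6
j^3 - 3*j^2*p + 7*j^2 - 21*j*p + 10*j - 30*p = (j + 2)*(j + 5)*(j - 3*p)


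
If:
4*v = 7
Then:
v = 7/4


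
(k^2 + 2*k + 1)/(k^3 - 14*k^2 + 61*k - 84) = (k^2 + 2*k + 1)/(k^3 - 14*k^2 + 61*k - 84)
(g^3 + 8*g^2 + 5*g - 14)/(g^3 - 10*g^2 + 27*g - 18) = (g^2 + 9*g + 14)/(g^2 - 9*g + 18)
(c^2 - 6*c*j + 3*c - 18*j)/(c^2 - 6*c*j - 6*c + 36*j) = (c + 3)/(c - 6)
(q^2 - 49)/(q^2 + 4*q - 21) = (q - 7)/(q - 3)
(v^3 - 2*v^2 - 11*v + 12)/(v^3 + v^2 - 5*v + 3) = (v - 4)/(v - 1)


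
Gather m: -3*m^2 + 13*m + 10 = -3*m^2 + 13*m + 10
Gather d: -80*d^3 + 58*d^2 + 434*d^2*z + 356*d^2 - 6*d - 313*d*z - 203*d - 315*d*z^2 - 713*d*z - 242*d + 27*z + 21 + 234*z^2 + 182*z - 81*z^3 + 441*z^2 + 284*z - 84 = -80*d^3 + d^2*(434*z + 414) + d*(-315*z^2 - 1026*z - 451) - 81*z^3 + 675*z^2 + 493*z - 63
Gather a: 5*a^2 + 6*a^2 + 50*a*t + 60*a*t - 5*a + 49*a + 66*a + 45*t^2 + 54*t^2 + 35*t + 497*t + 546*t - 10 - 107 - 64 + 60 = 11*a^2 + a*(110*t + 110) + 99*t^2 + 1078*t - 121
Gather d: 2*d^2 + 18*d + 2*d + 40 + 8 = 2*d^2 + 20*d + 48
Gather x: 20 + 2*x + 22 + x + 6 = 3*x + 48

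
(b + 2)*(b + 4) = b^2 + 6*b + 8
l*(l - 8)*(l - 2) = l^3 - 10*l^2 + 16*l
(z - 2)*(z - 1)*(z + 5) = z^3 + 2*z^2 - 13*z + 10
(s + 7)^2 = s^2 + 14*s + 49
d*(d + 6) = d^2 + 6*d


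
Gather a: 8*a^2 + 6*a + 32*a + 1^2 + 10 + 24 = 8*a^2 + 38*a + 35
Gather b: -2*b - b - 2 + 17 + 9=24 - 3*b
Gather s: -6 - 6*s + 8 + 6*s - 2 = 0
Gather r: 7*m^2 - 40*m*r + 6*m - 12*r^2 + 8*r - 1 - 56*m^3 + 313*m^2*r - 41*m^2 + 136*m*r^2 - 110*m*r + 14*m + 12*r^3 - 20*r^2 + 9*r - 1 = -56*m^3 - 34*m^2 + 20*m + 12*r^3 + r^2*(136*m - 32) + r*(313*m^2 - 150*m + 17) - 2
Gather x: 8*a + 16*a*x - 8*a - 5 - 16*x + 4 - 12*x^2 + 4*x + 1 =-12*x^2 + x*(16*a - 12)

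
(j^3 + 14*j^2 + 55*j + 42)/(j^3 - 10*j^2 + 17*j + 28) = (j^2 + 13*j + 42)/(j^2 - 11*j + 28)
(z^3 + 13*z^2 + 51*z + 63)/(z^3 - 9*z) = (z^2 + 10*z + 21)/(z*(z - 3))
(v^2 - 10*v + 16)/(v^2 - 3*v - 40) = (v - 2)/(v + 5)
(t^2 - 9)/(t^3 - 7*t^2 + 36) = (t + 3)/(t^2 - 4*t - 12)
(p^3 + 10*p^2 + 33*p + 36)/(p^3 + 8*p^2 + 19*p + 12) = (p + 3)/(p + 1)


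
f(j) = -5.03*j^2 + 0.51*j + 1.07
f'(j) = 0.51 - 10.06*j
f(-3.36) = -57.43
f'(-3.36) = 34.31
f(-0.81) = -2.64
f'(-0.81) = 8.66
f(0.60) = -0.43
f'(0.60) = -5.53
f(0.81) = -1.82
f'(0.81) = -7.64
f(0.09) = 1.08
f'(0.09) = -0.40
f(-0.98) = -4.26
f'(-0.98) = 10.37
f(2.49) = -28.85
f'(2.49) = -24.54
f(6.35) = -198.51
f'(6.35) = -63.37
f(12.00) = -717.13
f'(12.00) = -120.21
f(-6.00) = -183.07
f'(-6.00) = 60.87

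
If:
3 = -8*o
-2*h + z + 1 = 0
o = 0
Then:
No Solution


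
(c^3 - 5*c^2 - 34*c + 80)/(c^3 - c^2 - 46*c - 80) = (c - 2)/(c + 2)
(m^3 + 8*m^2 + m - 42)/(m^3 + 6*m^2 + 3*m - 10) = (m^3 + 8*m^2 + m - 42)/(m^3 + 6*m^2 + 3*m - 10)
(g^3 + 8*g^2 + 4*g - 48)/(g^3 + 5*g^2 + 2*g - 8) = (g^2 + 4*g - 12)/(g^2 + g - 2)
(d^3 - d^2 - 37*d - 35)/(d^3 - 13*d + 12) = (d^3 - d^2 - 37*d - 35)/(d^3 - 13*d + 12)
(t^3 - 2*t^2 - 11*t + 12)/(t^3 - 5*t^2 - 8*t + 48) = (t - 1)/(t - 4)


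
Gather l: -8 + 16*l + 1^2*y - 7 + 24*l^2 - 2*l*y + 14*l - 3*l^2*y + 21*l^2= l^2*(45 - 3*y) + l*(30 - 2*y) + y - 15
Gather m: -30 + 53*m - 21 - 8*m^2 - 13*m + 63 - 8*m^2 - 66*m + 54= -16*m^2 - 26*m + 66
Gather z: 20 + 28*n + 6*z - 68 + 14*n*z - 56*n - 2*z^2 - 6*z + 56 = 14*n*z - 28*n - 2*z^2 + 8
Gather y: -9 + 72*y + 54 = 72*y + 45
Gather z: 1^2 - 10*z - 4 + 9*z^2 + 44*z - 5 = 9*z^2 + 34*z - 8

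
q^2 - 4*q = q*(q - 4)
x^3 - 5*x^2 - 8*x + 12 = (x - 6)*(x - 1)*(x + 2)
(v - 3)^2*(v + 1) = v^3 - 5*v^2 + 3*v + 9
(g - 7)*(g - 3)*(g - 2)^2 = g^4 - 14*g^3 + 65*g^2 - 124*g + 84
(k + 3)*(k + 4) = k^2 + 7*k + 12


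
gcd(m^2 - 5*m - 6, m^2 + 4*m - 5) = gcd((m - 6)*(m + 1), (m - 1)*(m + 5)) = 1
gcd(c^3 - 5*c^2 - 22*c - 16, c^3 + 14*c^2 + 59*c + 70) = c + 2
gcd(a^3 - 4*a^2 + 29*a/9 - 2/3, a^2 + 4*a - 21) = a - 3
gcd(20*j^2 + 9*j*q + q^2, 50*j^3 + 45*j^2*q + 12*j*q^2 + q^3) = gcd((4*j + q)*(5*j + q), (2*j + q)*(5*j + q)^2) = 5*j + q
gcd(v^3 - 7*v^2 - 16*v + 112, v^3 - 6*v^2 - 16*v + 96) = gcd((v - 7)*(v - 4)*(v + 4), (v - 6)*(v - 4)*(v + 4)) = v^2 - 16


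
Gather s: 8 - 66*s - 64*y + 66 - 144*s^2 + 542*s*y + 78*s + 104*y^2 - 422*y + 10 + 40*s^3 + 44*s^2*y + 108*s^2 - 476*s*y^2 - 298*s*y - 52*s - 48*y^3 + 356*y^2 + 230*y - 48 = 40*s^3 + s^2*(44*y - 36) + s*(-476*y^2 + 244*y - 40) - 48*y^3 + 460*y^2 - 256*y + 36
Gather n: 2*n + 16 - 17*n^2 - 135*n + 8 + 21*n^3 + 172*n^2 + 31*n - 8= 21*n^3 + 155*n^2 - 102*n + 16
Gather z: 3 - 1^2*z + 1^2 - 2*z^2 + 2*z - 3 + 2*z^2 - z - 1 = 0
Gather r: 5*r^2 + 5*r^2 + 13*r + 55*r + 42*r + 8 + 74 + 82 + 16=10*r^2 + 110*r + 180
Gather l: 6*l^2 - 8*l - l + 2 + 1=6*l^2 - 9*l + 3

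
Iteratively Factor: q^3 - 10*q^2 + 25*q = (q - 5)*(q^2 - 5*q) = q*(q - 5)*(q - 5)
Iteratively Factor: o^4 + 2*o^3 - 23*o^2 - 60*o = (o + 4)*(o^3 - 2*o^2 - 15*o) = (o - 5)*(o + 4)*(o^2 + 3*o) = (o - 5)*(o + 3)*(o + 4)*(o)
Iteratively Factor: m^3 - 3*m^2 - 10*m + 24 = (m - 4)*(m^2 + m - 6) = (m - 4)*(m - 2)*(m + 3)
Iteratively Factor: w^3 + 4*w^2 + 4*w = (w + 2)*(w^2 + 2*w) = w*(w + 2)*(w + 2)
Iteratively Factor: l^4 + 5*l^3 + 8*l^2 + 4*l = (l + 1)*(l^3 + 4*l^2 + 4*l) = (l + 1)*(l + 2)*(l^2 + 2*l) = l*(l + 1)*(l + 2)*(l + 2)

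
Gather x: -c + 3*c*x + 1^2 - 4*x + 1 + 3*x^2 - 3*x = -c + 3*x^2 + x*(3*c - 7) + 2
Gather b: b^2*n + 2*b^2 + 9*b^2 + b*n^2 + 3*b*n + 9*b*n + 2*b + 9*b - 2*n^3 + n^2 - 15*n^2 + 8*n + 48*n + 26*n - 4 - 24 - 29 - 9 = b^2*(n + 11) + b*(n^2 + 12*n + 11) - 2*n^3 - 14*n^2 + 82*n - 66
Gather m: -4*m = -4*m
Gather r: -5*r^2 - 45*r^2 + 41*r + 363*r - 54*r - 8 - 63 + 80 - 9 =-50*r^2 + 350*r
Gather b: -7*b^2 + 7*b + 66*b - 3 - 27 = -7*b^2 + 73*b - 30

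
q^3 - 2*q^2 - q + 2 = (q - 2)*(q - 1)*(q + 1)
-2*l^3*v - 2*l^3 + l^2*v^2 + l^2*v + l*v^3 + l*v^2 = (-l + v)*(2*l + v)*(l*v + l)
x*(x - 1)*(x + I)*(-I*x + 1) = -I*x^4 + 2*x^3 + I*x^3 - 2*x^2 + I*x^2 - I*x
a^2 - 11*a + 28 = (a - 7)*(a - 4)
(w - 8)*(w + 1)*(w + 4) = w^3 - 3*w^2 - 36*w - 32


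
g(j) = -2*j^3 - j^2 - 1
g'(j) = -6*j^2 - 2*j = 2*j*(-3*j - 1)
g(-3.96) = 107.52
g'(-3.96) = -86.17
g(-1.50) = 3.50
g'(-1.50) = -10.50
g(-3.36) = 63.58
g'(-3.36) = -61.02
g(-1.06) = 0.26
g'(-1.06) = -4.62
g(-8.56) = 1180.17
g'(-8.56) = -422.52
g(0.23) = -1.08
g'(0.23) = -0.78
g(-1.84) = 8.07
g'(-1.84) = -16.63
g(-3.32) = 61.17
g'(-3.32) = -59.49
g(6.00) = -469.00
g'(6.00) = -228.00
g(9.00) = -1540.00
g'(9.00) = -504.00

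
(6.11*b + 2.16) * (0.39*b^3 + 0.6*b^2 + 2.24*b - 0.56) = 2.3829*b^4 + 4.5084*b^3 + 14.9824*b^2 + 1.4168*b - 1.2096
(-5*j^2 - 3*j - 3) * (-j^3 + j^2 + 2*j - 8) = 5*j^5 - 2*j^4 - 10*j^3 + 31*j^2 + 18*j + 24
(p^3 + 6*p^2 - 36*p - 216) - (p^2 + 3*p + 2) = p^3 + 5*p^2 - 39*p - 218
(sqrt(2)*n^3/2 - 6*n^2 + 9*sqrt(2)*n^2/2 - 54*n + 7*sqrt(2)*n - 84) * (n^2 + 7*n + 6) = sqrt(2)*n^5/2 - 6*n^4 + 8*sqrt(2)*n^4 - 96*n^3 + 83*sqrt(2)*n^3/2 - 498*n^2 + 76*sqrt(2)*n^2 - 912*n + 42*sqrt(2)*n - 504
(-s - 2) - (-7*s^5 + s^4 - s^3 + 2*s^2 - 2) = 7*s^5 - s^4 + s^3 - 2*s^2 - s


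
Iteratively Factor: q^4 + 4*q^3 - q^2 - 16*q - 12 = (q + 1)*(q^3 + 3*q^2 - 4*q - 12) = (q + 1)*(q + 3)*(q^2 - 4) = (q - 2)*(q + 1)*(q + 3)*(q + 2)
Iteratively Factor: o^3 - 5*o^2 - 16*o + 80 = (o + 4)*(o^2 - 9*o + 20) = (o - 5)*(o + 4)*(o - 4)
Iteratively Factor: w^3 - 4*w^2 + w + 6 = (w - 2)*(w^2 - 2*w - 3) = (w - 2)*(w + 1)*(w - 3)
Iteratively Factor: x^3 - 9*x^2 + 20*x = (x - 5)*(x^2 - 4*x) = (x - 5)*(x - 4)*(x)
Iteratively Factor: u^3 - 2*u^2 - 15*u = (u - 5)*(u^2 + 3*u) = u*(u - 5)*(u + 3)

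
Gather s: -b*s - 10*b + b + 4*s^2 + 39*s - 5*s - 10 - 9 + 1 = -9*b + 4*s^2 + s*(34 - b) - 18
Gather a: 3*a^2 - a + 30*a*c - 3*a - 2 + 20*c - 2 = 3*a^2 + a*(30*c - 4) + 20*c - 4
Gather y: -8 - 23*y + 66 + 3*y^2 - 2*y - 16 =3*y^2 - 25*y + 42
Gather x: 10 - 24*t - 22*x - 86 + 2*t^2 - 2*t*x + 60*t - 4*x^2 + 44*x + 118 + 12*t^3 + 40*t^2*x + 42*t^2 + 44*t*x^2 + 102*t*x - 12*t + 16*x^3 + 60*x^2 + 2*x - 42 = 12*t^3 + 44*t^2 + 24*t + 16*x^3 + x^2*(44*t + 56) + x*(40*t^2 + 100*t + 24)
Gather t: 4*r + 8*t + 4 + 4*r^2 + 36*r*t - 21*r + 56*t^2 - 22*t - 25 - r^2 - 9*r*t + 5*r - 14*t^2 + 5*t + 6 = 3*r^2 - 12*r + 42*t^2 + t*(27*r - 9) - 15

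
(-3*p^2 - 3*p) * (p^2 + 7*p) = -3*p^4 - 24*p^3 - 21*p^2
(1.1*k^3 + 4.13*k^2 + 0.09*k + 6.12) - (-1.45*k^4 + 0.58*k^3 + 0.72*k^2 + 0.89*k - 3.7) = 1.45*k^4 + 0.52*k^3 + 3.41*k^2 - 0.8*k + 9.82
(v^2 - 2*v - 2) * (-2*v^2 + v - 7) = -2*v^4 + 5*v^3 - 5*v^2 + 12*v + 14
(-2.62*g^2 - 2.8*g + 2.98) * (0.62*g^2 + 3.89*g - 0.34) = -1.6244*g^4 - 11.9278*g^3 - 8.1536*g^2 + 12.5442*g - 1.0132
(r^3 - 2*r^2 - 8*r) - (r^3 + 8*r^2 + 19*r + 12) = -10*r^2 - 27*r - 12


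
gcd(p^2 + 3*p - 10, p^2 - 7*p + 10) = p - 2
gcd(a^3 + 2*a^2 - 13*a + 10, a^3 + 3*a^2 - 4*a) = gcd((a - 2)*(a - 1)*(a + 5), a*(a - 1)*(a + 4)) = a - 1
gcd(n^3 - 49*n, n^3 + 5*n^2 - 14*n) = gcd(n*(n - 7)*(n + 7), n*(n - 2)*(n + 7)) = n^2 + 7*n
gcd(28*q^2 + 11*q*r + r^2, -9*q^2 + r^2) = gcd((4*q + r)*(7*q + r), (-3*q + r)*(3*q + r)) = 1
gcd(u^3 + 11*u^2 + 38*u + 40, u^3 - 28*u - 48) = u^2 + 6*u + 8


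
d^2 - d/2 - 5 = (d - 5/2)*(d + 2)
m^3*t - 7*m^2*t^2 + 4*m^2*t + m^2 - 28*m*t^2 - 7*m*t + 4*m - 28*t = (m + 4)*(m - 7*t)*(m*t + 1)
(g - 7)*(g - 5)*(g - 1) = g^3 - 13*g^2 + 47*g - 35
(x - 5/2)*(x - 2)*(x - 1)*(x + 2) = x^4 - 7*x^3/2 - 3*x^2/2 + 14*x - 10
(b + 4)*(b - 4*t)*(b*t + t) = b^3*t - 4*b^2*t^2 + 5*b^2*t - 20*b*t^2 + 4*b*t - 16*t^2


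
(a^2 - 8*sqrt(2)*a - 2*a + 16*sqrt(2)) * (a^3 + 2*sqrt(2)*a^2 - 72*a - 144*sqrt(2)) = a^5 - 6*sqrt(2)*a^4 - 2*a^4 - 104*a^3 + 12*sqrt(2)*a^3 + 208*a^2 + 432*sqrt(2)*a^2 - 864*sqrt(2)*a + 2304*a - 4608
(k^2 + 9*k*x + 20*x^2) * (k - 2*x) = k^3 + 7*k^2*x + 2*k*x^2 - 40*x^3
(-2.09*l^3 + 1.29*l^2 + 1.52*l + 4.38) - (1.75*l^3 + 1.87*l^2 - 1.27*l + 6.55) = -3.84*l^3 - 0.58*l^2 + 2.79*l - 2.17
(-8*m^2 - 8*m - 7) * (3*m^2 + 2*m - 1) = -24*m^4 - 40*m^3 - 29*m^2 - 6*m + 7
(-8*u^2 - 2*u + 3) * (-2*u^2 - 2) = 16*u^4 + 4*u^3 + 10*u^2 + 4*u - 6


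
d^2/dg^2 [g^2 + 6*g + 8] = 2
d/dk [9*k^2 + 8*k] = 18*k + 8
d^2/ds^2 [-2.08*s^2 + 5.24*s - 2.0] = -4.16000000000000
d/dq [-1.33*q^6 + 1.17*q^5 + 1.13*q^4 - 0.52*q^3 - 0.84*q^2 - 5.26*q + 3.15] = -7.98*q^5 + 5.85*q^4 + 4.52*q^3 - 1.56*q^2 - 1.68*q - 5.26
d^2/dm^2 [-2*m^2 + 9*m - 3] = -4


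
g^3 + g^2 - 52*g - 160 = (g - 8)*(g + 4)*(g + 5)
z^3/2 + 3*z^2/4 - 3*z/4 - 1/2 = (z/2 + 1)*(z - 1)*(z + 1/2)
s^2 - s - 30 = (s - 6)*(s + 5)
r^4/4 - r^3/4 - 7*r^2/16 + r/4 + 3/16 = (r/2 + 1/4)*(r/2 + 1/2)*(r - 3/2)*(r - 1)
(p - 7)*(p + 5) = p^2 - 2*p - 35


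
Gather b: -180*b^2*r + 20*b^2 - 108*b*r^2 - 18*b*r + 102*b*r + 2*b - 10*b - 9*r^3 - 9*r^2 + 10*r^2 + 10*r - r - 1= b^2*(20 - 180*r) + b*(-108*r^2 + 84*r - 8) - 9*r^3 + r^2 + 9*r - 1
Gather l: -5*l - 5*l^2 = -5*l^2 - 5*l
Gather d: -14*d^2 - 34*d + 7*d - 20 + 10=-14*d^2 - 27*d - 10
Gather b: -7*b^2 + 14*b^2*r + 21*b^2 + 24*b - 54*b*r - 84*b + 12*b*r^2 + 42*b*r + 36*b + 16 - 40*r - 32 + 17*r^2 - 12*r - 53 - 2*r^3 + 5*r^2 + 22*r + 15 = b^2*(14*r + 14) + b*(12*r^2 - 12*r - 24) - 2*r^3 + 22*r^2 - 30*r - 54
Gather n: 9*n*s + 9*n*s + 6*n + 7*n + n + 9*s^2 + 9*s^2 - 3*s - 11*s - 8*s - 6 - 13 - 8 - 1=n*(18*s + 14) + 18*s^2 - 22*s - 28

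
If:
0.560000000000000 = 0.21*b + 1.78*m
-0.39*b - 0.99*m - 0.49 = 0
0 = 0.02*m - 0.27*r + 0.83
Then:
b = -2.93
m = 0.66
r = 3.12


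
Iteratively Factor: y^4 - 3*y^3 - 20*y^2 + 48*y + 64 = (y + 4)*(y^3 - 7*y^2 + 8*y + 16) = (y - 4)*(y + 4)*(y^2 - 3*y - 4) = (y - 4)*(y + 1)*(y + 4)*(y - 4)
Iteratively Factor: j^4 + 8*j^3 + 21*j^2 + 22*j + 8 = (j + 4)*(j^3 + 4*j^2 + 5*j + 2) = (j + 1)*(j + 4)*(j^2 + 3*j + 2) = (j + 1)*(j + 2)*(j + 4)*(j + 1)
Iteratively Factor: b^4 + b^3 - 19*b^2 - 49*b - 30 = (b + 3)*(b^3 - 2*b^2 - 13*b - 10) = (b + 2)*(b + 3)*(b^2 - 4*b - 5) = (b + 1)*(b + 2)*(b + 3)*(b - 5)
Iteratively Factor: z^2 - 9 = (z + 3)*(z - 3)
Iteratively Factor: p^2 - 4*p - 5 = (p - 5)*(p + 1)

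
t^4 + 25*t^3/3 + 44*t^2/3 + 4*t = t*(t + 1/3)*(t + 2)*(t + 6)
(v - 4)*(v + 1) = v^2 - 3*v - 4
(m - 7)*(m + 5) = m^2 - 2*m - 35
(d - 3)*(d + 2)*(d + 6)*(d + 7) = d^4 + 12*d^3 + 23*d^2 - 120*d - 252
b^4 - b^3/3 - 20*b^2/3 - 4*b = b*(b - 3)*(b + 2/3)*(b + 2)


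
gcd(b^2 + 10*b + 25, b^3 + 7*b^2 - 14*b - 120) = b + 5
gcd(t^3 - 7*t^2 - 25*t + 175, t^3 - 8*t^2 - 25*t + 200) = t^2 - 25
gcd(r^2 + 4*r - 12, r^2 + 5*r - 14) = r - 2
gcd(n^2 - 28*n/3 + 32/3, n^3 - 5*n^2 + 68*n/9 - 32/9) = n - 4/3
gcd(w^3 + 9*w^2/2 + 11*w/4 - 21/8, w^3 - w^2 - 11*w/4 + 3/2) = w^2 + w - 3/4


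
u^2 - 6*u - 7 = (u - 7)*(u + 1)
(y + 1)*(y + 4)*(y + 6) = y^3 + 11*y^2 + 34*y + 24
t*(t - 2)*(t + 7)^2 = t^4 + 12*t^3 + 21*t^2 - 98*t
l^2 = l^2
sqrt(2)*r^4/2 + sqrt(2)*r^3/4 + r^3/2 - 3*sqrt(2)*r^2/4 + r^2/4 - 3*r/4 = r*(r - 1)*(r + 3/2)*(sqrt(2)*r/2 + 1/2)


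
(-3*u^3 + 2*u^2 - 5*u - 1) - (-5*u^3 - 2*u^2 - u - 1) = 2*u^3 + 4*u^2 - 4*u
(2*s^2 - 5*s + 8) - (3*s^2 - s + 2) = -s^2 - 4*s + 6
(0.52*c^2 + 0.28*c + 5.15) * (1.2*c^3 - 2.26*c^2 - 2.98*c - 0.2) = 0.624*c^5 - 0.8392*c^4 + 3.9976*c^3 - 12.5774*c^2 - 15.403*c - 1.03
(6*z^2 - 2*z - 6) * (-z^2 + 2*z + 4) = -6*z^4 + 14*z^3 + 26*z^2 - 20*z - 24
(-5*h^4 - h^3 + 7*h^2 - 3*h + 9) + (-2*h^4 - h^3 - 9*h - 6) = -7*h^4 - 2*h^3 + 7*h^2 - 12*h + 3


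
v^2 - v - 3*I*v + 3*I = (v - 1)*(v - 3*I)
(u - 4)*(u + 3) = u^2 - u - 12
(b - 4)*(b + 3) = b^2 - b - 12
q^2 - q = q*(q - 1)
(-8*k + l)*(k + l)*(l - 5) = -8*k^2*l + 40*k^2 - 7*k*l^2 + 35*k*l + l^3 - 5*l^2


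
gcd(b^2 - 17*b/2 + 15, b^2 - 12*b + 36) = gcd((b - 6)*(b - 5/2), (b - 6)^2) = b - 6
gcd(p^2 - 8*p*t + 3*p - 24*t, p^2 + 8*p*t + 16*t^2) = 1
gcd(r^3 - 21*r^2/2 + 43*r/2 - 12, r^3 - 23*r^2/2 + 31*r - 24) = r^2 - 19*r/2 + 12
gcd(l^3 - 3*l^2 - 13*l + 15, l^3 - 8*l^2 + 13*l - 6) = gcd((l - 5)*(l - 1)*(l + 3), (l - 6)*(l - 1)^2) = l - 1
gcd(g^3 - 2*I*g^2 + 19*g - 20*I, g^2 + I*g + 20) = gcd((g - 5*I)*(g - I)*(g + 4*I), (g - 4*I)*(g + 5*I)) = 1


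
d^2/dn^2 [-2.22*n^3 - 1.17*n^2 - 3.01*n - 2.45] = -13.32*n - 2.34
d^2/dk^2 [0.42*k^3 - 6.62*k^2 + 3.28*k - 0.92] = 2.52*k - 13.24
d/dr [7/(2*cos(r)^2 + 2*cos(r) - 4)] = 7*(2*cos(r) + 1)*sin(r)/(2*(cos(r)^2 + cos(r) - 2)^2)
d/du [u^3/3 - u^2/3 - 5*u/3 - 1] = u^2 - 2*u/3 - 5/3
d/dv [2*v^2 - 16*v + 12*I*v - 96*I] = 4*v - 16 + 12*I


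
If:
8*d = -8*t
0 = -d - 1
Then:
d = -1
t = 1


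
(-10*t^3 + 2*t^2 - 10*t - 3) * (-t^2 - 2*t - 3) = 10*t^5 + 18*t^4 + 36*t^3 + 17*t^2 + 36*t + 9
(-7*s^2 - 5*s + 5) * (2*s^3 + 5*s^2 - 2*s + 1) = -14*s^5 - 45*s^4 - s^3 + 28*s^2 - 15*s + 5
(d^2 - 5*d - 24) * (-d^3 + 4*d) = -d^5 + 5*d^4 + 28*d^3 - 20*d^2 - 96*d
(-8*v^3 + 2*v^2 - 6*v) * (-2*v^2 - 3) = 16*v^5 - 4*v^4 + 36*v^3 - 6*v^2 + 18*v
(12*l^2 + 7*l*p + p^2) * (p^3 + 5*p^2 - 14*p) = 12*l^2*p^3 + 60*l^2*p^2 - 168*l^2*p + 7*l*p^4 + 35*l*p^3 - 98*l*p^2 + p^5 + 5*p^4 - 14*p^3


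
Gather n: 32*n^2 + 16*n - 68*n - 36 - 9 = 32*n^2 - 52*n - 45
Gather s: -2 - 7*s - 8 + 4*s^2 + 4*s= 4*s^2 - 3*s - 10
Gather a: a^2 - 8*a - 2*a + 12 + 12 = a^2 - 10*a + 24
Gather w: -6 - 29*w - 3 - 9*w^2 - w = -9*w^2 - 30*w - 9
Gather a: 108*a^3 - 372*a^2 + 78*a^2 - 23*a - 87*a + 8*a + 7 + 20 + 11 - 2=108*a^3 - 294*a^2 - 102*a + 36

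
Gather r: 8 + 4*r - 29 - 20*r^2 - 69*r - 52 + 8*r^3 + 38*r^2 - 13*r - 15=8*r^3 + 18*r^2 - 78*r - 88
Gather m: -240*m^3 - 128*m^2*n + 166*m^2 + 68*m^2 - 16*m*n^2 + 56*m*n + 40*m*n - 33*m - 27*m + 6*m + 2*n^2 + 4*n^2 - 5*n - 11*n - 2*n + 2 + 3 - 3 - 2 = -240*m^3 + m^2*(234 - 128*n) + m*(-16*n^2 + 96*n - 54) + 6*n^2 - 18*n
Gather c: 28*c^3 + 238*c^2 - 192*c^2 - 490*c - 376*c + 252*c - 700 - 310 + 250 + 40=28*c^3 + 46*c^2 - 614*c - 720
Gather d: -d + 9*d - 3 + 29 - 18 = 8*d + 8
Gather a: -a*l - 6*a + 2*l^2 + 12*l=a*(-l - 6) + 2*l^2 + 12*l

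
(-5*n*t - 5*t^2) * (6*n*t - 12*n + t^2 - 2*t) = -30*n^2*t^2 + 60*n^2*t - 35*n*t^3 + 70*n*t^2 - 5*t^4 + 10*t^3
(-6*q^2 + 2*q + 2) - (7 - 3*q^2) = -3*q^2 + 2*q - 5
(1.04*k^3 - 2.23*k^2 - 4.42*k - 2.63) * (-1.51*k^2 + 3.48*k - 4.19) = -1.5704*k^5 + 6.9865*k^4 - 5.4438*k^3 - 2.0666*k^2 + 9.3674*k + 11.0197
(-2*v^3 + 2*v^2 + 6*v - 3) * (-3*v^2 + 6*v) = 6*v^5 - 18*v^4 - 6*v^3 + 45*v^2 - 18*v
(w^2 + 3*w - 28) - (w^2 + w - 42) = 2*w + 14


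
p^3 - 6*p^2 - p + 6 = (p - 6)*(p - 1)*(p + 1)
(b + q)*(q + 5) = b*q + 5*b + q^2 + 5*q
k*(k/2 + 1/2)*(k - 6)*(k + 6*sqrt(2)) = k^4/2 - 5*k^3/2 + 3*sqrt(2)*k^3 - 15*sqrt(2)*k^2 - 3*k^2 - 18*sqrt(2)*k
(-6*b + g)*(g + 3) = -6*b*g - 18*b + g^2 + 3*g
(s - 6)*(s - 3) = s^2 - 9*s + 18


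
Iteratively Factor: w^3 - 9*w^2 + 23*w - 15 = (w - 1)*(w^2 - 8*w + 15) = (w - 3)*(w - 1)*(w - 5)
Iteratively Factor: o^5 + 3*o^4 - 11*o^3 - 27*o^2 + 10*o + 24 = (o - 3)*(o^4 + 6*o^3 + 7*o^2 - 6*o - 8) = (o - 3)*(o - 1)*(o^3 + 7*o^2 + 14*o + 8) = (o - 3)*(o - 1)*(o + 4)*(o^2 + 3*o + 2) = (o - 3)*(o - 1)*(o + 2)*(o + 4)*(o + 1)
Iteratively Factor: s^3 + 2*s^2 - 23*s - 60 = (s + 4)*(s^2 - 2*s - 15) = (s - 5)*(s + 4)*(s + 3)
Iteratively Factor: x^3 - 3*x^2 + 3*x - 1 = (x - 1)*(x^2 - 2*x + 1) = (x - 1)^2*(x - 1)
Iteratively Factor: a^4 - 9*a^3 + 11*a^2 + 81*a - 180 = (a - 5)*(a^3 - 4*a^2 - 9*a + 36) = (a - 5)*(a + 3)*(a^2 - 7*a + 12) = (a - 5)*(a - 4)*(a + 3)*(a - 3)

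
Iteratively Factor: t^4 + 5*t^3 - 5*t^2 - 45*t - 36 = (t + 3)*(t^3 + 2*t^2 - 11*t - 12) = (t - 3)*(t + 3)*(t^2 + 5*t + 4) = (t - 3)*(t + 3)*(t + 4)*(t + 1)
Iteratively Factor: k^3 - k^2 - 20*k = (k)*(k^2 - k - 20) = k*(k - 5)*(k + 4)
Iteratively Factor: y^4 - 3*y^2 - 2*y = (y + 1)*(y^3 - y^2 - 2*y) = (y - 2)*(y + 1)*(y^2 + y) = (y - 2)*(y + 1)^2*(y)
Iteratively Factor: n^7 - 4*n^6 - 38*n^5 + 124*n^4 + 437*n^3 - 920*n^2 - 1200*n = (n - 5)*(n^6 + n^5 - 33*n^4 - 41*n^3 + 232*n^2 + 240*n) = n*(n - 5)*(n^5 + n^4 - 33*n^3 - 41*n^2 + 232*n + 240) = n*(n - 5)^2*(n^4 + 6*n^3 - 3*n^2 - 56*n - 48) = n*(n - 5)^2*(n - 3)*(n^3 + 9*n^2 + 24*n + 16) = n*(n - 5)^2*(n - 3)*(n + 4)*(n^2 + 5*n + 4) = n*(n - 5)^2*(n - 3)*(n + 4)^2*(n + 1)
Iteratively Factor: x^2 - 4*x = (x)*(x - 4)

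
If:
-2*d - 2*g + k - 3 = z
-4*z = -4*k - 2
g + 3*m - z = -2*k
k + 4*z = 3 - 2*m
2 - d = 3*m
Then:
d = -19/112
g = -177/112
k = -5/56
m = 81/112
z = 23/56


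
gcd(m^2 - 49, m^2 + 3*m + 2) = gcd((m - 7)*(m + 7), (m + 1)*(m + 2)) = 1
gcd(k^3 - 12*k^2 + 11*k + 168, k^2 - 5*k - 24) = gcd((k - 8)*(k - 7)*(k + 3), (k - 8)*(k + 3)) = k^2 - 5*k - 24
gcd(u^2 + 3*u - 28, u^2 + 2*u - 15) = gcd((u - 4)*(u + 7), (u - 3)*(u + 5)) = 1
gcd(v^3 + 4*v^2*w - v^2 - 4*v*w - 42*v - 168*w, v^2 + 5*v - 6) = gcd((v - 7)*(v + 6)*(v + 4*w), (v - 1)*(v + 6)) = v + 6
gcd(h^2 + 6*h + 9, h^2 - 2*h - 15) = h + 3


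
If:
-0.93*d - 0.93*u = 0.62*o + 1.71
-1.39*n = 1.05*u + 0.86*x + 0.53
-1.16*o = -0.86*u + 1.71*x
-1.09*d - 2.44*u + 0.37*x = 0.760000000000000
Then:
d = 2.27429866817795*x - 4.13036682236584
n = 0.0342124147097737*x - 1.53980564577123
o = 1.13701450653114 - 2.11494049305752*x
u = 1.53364747392572 - 0.864338339472938*x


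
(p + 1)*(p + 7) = p^2 + 8*p + 7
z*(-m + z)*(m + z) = -m^2*z + z^3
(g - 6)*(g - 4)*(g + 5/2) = g^3 - 15*g^2/2 - g + 60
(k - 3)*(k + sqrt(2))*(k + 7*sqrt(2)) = k^3 - 3*k^2 + 8*sqrt(2)*k^2 - 24*sqrt(2)*k + 14*k - 42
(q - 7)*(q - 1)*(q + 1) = q^3 - 7*q^2 - q + 7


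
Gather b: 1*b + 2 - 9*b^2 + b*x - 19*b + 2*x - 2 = -9*b^2 + b*(x - 18) + 2*x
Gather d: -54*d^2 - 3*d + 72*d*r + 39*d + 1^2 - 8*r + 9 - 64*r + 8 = -54*d^2 + d*(72*r + 36) - 72*r + 18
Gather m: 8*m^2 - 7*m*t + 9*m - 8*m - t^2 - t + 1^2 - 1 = 8*m^2 + m*(1 - 7*t) - t^2 - t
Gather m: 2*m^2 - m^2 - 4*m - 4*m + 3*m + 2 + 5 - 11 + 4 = m^2 - 5*m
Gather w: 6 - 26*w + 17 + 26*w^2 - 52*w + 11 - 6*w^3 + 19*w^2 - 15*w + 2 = -6*w^3 + 45*w^2 - 93*w + 36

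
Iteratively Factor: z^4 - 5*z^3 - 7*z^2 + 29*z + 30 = (z + 1)*(z^3 - 6*z^2 - z + 30) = (z + 1)*(z + 2)*(z^2 - 8*z + 15) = (z - 5)*(z + 1)*(z + 2)*(z - 3)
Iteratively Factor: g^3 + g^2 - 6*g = (g)*(g^2 + g - 6) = g*(g - 2)*(g + 3)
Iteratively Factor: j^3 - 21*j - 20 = (j - 5)*(j^2 + 5*j + 4) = (j - 5)*(j + 1)*(j + 4)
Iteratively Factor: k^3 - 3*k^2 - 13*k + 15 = (k + 3)*(k^2 - 6*k + 5) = (k - 5)*(k + 3)*(k - 1)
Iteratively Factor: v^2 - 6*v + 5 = (v - 1)*(v - 5)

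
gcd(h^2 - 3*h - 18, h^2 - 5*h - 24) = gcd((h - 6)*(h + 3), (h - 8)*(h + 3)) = h + 3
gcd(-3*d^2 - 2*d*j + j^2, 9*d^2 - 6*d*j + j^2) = 3*d - j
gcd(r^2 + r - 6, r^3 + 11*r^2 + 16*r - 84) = r - 2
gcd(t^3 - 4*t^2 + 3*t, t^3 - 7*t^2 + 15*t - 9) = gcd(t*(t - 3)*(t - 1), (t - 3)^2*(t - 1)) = t^2 - 4*t + 3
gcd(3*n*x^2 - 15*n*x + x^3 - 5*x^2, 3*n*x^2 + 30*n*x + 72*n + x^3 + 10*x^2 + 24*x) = 3*n + x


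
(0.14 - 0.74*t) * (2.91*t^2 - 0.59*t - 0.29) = -2.1534*t^3 + 0.844*t^2 + 0.132*t - 0.0406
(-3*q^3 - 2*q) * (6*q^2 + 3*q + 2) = -18*q^5 - 9*q^4 - 18*q^3 - 6*q^2 - 4*q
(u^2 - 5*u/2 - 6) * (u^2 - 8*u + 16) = u^4 - 21*u^3/2 + 30*u^2 + 8*u - 96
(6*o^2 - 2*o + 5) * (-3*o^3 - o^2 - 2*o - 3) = -18*o^5 - 25*o^3 - 19*o^2 - 4*o - 15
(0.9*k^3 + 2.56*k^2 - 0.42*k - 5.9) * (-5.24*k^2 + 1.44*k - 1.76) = -4.716*k^5 - 12.1184*k^4 + 4.3032*k^3 + 25.8056*k^2 - 7.7568*k + 10.384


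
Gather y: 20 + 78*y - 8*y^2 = -8*y^2 + 78*y + 20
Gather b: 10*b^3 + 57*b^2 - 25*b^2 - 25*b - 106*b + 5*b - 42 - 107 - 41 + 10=10*b^3 + 32*b^2 - 126*b - 180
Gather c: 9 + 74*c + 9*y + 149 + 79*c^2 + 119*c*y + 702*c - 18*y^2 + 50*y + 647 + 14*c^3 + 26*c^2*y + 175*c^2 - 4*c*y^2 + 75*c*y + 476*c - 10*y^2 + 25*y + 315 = 14*c^3 + c^2*(26*y + 254) + c*(-4*y^2 + 194*y + 1252) - 28*y^2 + 84*y + 1120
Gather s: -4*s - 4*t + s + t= -3*s - 3*t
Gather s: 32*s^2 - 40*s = 32*s^2 - 40*s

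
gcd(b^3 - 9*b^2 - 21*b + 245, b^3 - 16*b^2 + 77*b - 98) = b^2 - 14*b + 49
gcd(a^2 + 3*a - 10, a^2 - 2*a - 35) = a + 5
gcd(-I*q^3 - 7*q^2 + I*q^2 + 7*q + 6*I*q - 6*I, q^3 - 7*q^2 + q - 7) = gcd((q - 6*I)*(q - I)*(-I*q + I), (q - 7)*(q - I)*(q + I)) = q - I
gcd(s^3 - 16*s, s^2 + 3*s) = s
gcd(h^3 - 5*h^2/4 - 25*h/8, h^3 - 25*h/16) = h^2 + 5*h/4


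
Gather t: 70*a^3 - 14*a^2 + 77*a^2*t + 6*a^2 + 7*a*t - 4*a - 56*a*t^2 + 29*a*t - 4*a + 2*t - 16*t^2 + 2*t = 70*a^3 - 8*a^2 - 8*a + t^2*(-56*a - 16) + t*(77*a^2 + 36*a + 4)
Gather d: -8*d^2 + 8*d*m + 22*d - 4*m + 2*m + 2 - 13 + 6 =-8*d^2 + d*(8*m + 22) - 2*m - 5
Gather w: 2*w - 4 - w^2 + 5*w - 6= -w^2 + 7*w - 10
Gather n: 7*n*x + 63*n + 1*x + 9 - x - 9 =n*(7*x + 63)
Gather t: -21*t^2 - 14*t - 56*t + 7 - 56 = -21*t^2 - 70*t - 49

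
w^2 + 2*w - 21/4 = (w - 3/2)*(w + 7/2)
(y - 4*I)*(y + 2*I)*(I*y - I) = I*y^3 + 2*y^2 - I*y^2 - 2*y + 8*I*y - 8*I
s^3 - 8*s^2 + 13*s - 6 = (s - 6)*(s - 1)^2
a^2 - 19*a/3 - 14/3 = (a - 7)*(a + 2/3)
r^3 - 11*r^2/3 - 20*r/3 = r*(r - 5)*(r + 4/3)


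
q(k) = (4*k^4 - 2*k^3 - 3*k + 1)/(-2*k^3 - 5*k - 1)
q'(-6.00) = -2.11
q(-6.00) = 12.22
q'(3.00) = -2.20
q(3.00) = -3.74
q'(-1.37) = -1.76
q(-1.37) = 2.21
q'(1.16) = -1.18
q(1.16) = -0.17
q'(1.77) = -1.90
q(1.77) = -1.14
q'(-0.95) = -0.97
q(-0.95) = 1.61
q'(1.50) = -1.66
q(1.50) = -0.66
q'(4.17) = -2.18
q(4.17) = -6.31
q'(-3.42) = -2.22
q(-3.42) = 6.64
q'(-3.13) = -2.24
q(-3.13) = 6.00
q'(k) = (6*k^2 + 5)*(4*k^4 - 2*k^3 - 3*k + 1)/(-2*k^3 - 5*k - 1)^2 + (16*k^3 - 6*k^2 - 3)/(-2*k^3 - 5*k - 1) = 4*(-2*k^6 - 15*k^4 - 2*k^3 + 3*k^2 + 2)/(4*k^6 + 20*k^4 + 4*k^3 + 25*k^2 + 10*k + 1)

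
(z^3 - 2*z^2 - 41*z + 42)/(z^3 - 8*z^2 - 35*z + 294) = (z - 1)/(z - 7)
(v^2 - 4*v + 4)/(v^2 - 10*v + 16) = (v - 2)/(v - 8)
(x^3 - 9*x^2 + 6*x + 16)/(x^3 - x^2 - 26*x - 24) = (x^2 - 10*x + 16)/(x^2 - 2*x - 24)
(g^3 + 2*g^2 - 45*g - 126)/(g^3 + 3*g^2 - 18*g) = (g^2 - 4*g - 21)/(g*(g - 3))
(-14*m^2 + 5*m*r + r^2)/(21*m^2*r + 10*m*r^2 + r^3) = (-2*m + r)/(r*(3*m + r))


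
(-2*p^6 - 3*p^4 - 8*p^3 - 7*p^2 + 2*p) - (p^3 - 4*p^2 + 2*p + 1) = -2*p^6 - 3*p^4 - 9*p^3 - 3*p^2 - 1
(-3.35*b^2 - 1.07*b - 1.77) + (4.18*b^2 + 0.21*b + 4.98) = 0.83*b^2 - 0.86*b + 3.21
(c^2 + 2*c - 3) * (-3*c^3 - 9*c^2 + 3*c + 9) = -3*c^5 - 15*c^4 - 6*c^3 + 42*c^2 + 9*c - 27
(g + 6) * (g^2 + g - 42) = g^3 + 7*g^2 - 36*g - 252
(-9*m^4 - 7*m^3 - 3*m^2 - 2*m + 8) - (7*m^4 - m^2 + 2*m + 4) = -16*m^4 - 7*m^3 - 2*m^2 - 4*m + 4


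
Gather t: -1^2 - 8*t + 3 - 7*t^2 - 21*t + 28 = -7*t^2 - 29*t + 30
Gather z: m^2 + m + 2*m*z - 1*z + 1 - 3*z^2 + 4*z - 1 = m^2 + m - 3*z^2 + z*(2*m + 3)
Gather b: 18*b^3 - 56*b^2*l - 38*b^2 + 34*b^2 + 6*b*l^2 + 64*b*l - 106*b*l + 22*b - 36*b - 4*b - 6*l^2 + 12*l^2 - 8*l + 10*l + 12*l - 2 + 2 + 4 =18*b^3 + b^2*(-56*l - 4) + b*(6*l^2 - 42*l - 18) + 6*l^2 + 14*l + 4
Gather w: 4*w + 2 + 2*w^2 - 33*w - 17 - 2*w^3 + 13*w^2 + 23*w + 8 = -2*w^3 + 15*w^2 - 6*w - 7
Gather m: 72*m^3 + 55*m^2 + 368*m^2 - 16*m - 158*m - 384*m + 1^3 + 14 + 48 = 72*m^3 + 423*m^2 - 558*m + 63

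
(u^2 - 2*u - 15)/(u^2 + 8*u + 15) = (u - 5)/(u + 5)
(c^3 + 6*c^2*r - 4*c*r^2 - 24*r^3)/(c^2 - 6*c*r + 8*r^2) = (-c^2 - 8*c*r - 12*r^2)/(-c + 4*r)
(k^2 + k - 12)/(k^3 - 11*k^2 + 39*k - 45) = (k + 4)/(k^2 - 8*k + 15)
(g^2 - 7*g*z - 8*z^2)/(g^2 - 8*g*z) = (g + z)/g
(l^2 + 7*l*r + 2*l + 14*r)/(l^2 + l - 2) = (l + 7*r)/(l - 1)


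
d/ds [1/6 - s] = -1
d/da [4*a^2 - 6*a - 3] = 8*a - 6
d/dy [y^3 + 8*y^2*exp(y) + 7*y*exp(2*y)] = 8*y^2*exp(y) + 3*y^2 + 14*y*exp(2*y) + 16*y*exp(y) + 7*exp(2*y)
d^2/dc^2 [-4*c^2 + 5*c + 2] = -8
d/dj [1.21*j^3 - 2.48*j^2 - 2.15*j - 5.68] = 3.63*j^2 - 4.96*j - 2.15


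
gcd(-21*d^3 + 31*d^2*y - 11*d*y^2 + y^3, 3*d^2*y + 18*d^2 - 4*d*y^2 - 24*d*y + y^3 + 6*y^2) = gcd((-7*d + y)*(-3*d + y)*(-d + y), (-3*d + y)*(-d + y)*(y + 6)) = 3*d^2 - 4*d*y + y^2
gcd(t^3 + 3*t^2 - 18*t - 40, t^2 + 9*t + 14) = t + 2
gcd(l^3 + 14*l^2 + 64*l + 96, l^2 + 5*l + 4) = l + 4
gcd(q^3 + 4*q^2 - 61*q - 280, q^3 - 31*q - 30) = q + 5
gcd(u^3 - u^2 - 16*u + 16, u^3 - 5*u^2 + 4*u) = u^2 - 5*u + 4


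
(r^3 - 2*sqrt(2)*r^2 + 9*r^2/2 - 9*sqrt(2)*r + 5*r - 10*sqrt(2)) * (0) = 0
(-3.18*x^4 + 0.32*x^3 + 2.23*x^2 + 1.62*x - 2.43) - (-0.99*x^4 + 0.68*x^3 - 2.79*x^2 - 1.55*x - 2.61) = -2.19*x^4 - 0.36*x^3 + 5.02*x^2 + 3.17*x + 0.18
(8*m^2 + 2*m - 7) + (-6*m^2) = 2*m^2 + 2*m - 7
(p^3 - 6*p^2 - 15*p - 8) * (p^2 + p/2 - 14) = p^5 - 11*p^4/2 - 32*p^3 + 137*p^2/2 + 206*p + 112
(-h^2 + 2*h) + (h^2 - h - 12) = h - 12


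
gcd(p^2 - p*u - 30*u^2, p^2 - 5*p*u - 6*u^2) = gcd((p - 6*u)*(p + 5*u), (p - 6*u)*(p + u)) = p - 6*u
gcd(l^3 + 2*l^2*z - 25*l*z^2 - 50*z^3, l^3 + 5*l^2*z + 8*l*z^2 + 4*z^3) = l + 2*z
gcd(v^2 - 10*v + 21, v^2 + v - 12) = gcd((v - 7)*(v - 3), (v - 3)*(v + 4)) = v - 3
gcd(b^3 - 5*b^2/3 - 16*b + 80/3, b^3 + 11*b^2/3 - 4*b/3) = b + 4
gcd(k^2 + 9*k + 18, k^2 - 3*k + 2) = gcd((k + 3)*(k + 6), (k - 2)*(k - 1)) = 1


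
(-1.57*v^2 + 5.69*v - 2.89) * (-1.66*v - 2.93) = 2.6062*v^3 - 4.8453*v^2 - 11.8743*v + 8.4677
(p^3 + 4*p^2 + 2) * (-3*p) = -3*p^4 - 12*p^3 - 6*p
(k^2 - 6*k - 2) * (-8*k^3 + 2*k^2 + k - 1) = -8*k^5 + 50*k^4 + 5*k^3 - 11*k^2 + 4*k + 2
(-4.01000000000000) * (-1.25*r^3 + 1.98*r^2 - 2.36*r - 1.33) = 5.0125*r^3 - 7.9398*r^2 + 9.4636*r + 5.3333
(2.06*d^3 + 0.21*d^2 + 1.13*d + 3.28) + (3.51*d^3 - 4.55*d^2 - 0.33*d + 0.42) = 5.57*d^3 - 4.34*d^2 + 0.8*d + 3.7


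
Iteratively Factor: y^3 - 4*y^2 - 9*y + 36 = (y + 3)*(y^2 - 7*y + 12) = (y - 3)*(y + 3)*(y - 4)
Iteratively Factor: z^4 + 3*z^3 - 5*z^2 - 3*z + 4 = (z - 1)*(z^3 + 4*z^2 - z - 4) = (z - 1)^2*(z^2 + 5*z + 4) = (z - 1)^2*(z + 1)*(z + 4)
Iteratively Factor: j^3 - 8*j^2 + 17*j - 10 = (j - 2)*(j^2 - 6*j + 5) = (j - 2)*(j - 1)*(j - 5)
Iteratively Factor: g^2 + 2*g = (g)*(g + 2)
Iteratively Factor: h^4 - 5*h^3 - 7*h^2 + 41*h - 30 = (h - 5)*(h^3 - 7*h + 6) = (h - 5)*(h + 3)*(h^2 - 3*h + 2) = (h - 5)*(h - 2)*(h + 3)*(h - 1)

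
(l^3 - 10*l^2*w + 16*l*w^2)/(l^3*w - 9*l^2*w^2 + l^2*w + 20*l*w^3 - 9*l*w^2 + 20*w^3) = l*(l^2 - 10*l*w + 16*w^2)/(w*(l^3 - 9*l^2*w + l^2 + 20*l*w^2 - 9*l*w + 20*w^2))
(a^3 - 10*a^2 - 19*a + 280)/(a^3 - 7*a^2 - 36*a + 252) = (a^2 - 3*a - 40)/(a^2 - 36)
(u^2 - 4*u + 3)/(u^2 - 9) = (u - 1)/(u + 3)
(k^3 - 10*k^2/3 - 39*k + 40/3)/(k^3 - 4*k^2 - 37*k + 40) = (k - 1/3)/(k - 1)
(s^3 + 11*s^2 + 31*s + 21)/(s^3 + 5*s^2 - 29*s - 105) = (s + 1)/(s - 5)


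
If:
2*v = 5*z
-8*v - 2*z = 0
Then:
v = 0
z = 0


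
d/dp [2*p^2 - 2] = 4*p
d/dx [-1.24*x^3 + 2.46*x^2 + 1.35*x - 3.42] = -3.72*x^2 + 4.92*x + 1.35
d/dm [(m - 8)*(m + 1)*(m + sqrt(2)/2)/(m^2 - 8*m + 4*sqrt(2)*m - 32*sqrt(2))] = (m^2 + 8*sqrt(2)*m + 4 + 7*sqrt(2)/2)/(m^2 + 8*sqrt(2)*m + 32)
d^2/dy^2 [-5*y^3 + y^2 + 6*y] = 2 - 30*y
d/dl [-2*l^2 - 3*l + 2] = -4*l - 3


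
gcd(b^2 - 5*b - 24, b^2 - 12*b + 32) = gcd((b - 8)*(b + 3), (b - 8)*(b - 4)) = b - 8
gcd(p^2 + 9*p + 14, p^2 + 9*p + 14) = p^2 + 9*p + 14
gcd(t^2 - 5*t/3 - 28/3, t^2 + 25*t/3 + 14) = t + 7/3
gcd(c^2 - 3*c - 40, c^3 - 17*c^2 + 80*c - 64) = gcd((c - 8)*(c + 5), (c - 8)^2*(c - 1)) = c - 8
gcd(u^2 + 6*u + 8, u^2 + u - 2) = u + 2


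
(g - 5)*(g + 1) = g^2 - 4*g - 5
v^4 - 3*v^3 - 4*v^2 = v^2*(v - 4)*(v + 1)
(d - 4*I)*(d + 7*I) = d^2 + 3*I*d + 28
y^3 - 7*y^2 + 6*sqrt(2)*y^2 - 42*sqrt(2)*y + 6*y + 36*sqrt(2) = (y - 6)*(y - 1)*(y + 6*sqrt(2))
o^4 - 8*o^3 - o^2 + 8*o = o*(o - 8)*(o - 1)*(o + 1)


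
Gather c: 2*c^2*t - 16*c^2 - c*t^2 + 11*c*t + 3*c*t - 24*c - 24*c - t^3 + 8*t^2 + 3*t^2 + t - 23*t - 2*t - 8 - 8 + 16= c^2*(2*t - 16) + c*(-t^2 + 14*t - 48) - t^3 + 11*t^2 - 24*t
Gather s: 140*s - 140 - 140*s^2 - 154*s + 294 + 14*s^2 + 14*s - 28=126 - 126*s^2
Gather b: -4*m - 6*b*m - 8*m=-6*b*m - 12*m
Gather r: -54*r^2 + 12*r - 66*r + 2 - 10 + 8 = -54*r^2 - 54*r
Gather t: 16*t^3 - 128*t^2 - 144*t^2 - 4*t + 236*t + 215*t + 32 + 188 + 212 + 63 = 16*t^3 - 272*t^2 + 447*t + 495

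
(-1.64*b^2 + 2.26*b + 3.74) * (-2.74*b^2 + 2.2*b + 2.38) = 4.4936*b^4 - 9.8004*b^3 - 9.1788*b^2 + 13.6068*b + 8.9012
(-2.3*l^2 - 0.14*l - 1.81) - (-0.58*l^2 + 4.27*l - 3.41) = -1.72*l^2 - 4.41*l + 1.6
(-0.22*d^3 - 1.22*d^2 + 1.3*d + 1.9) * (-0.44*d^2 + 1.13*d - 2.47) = 0.0968*d^5 + 0.2882*d^4 - 1.4072*d^3 + 3.6464*d^2 - 1.064*d - 4.693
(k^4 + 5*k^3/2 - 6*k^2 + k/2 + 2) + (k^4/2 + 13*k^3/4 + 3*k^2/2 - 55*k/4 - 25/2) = 3*k^4/2 + 23*k^3/4 - 9*k^2/2 - 53*k/4 - 21/2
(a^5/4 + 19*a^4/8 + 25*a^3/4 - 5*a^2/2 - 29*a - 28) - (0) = a^5/4 + 19*a^4/8 + 25*a^3/4 - 5*a^2/2 - 29*a - 28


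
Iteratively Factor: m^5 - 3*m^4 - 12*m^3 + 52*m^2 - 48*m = (m + 4)*(m^4 - 7*m^3 + 16*m^2 - 12*m) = (m - 2)*(m + 4)*(m^3 - 5*m^2 + 6*m) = (m - 2)^2*(m + 4)*(m^2 - 3*m) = (m - 3)*(m - 2)^2*(m + 4)*(m)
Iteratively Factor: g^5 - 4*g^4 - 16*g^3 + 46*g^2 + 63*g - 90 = (g - 1)*(g^4 - 3*g^3 - 19*g^2 + 27*g + 90) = (g - 1)*(g + 3)*(g^3 - 6*g^2 - g + 30) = (g - 5)*(g - 1)*(g + 3)*(g^2 - g - 6) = (g - 5)*(g - 1)*(g + 2)*(g + 3)*(g - 3)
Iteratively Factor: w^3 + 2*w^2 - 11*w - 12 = (w + 4)*(w^2 - 2*w - 3) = (w - 3)*(w + 4)*(w + 1)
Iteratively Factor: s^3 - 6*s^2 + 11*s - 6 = (s - 1)*(s^2 - 5*s + 6) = (s - 3)*(s - 1)*(s - 2)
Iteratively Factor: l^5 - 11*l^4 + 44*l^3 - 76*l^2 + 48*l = (l - 2)*(l^4 - 9*l^3 + 26*l^2 - 24*l) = l*(l - 2)*(l^3 - 9*l^2 + 26*l - 24) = l*(l - 3)*(l - 2)*(l^2 - 6*l + 8) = l*(l - 4)*(l - 3)*(l - 2)*(l - 2)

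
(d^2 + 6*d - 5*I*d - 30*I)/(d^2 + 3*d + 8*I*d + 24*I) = (d^2 + d*(6 - 5*I) - 30*I)/(d^2 + d*(3 + 8*I) + 24*I)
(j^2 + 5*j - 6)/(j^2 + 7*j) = (j^2 + 5*j - 6)/(j*(j + 7))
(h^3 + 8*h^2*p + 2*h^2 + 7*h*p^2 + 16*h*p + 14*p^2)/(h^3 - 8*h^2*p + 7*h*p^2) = (h^3 + 8*h^2*p + 2*h^2 + 7*h*p^2 + 16*h*p + 14*p^2)/(h*(h^2 - 8*h*p + 7*p^2))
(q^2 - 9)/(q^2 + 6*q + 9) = (q - 3)/(q + 3)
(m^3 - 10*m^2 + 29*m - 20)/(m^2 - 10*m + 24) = (m^2 - 6*m + 5)/(m - 6)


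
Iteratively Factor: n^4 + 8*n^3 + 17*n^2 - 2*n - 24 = (n + 2)*(n^3 + 6*n^2 + 5*n - 12) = (n + 2)*(n + 3)*(n^2 + 3*n - 4) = (n - 1)*(n + 2)*(n + 3)*(n + 4)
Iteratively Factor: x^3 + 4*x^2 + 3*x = (x + 1)*(x^2 + 3*x) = x*(x + 1)*(x + 3)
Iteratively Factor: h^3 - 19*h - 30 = (h + 3)*(h^2 - 3*h - 10) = (h - 5)*(h + 3)*(h + 2)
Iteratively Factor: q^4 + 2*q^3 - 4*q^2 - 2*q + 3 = (q - 1)*(q^3 + 3*q^2 - q - 3) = (q - 1)*(q + 1)*(q^2 + 2*q - 3) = (q - 1)^2*(q + 1)*(q + 3)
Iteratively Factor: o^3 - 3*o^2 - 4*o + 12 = (o + 2)*(o^2 - 5*o + 6) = (o - 3)*(o + 2)*(o - 2)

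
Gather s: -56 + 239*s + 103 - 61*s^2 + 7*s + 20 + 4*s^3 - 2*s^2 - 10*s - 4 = 4*s^3 - 63*s^2 + 236*s + 63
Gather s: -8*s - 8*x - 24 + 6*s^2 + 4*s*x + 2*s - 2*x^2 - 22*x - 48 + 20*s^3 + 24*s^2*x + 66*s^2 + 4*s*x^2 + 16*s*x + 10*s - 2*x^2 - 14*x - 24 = 20*s^3 + s^2*(24*x + 72) + s*(4*x^2 + 20*x + 4) - 4*x^2 - 44*x - 96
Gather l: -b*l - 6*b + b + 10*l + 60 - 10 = -5*b + l*(10 - b) + 50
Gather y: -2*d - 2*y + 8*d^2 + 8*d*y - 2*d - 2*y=8*d^2 - 4*d + y*(8*d - 4)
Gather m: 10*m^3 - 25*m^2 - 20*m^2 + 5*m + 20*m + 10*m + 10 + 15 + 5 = 10*m^3 - 45*m^2 + 35*m + 30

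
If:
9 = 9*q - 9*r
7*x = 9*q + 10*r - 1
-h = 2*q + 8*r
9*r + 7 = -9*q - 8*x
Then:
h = 602/139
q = 51/139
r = -88/139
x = -80/139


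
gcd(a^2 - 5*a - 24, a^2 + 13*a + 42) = 1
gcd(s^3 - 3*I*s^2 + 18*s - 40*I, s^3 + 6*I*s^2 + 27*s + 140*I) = s^2 - I*s + 20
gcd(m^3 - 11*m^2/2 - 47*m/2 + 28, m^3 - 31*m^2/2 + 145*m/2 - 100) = m - 8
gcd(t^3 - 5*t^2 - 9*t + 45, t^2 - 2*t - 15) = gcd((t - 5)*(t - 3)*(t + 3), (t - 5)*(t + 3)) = t^2 - 2*t - 15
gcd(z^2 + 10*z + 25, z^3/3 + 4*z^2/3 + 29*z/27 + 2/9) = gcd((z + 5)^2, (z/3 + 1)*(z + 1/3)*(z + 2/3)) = 1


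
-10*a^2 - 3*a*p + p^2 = (-5*a + p)*(2*a + p)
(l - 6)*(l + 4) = l^2 - 2*l - 24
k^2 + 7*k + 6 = (k + 1)*(k + 6)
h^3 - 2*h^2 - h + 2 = (h - 2)*(h - 1)*(h + 1)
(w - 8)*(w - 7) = w^2 - 15*w + 56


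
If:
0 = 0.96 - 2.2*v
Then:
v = 0.44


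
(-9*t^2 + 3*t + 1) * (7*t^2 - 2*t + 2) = -63*t^4 + 39*t^3 - 17*t^2 + 4*t + 2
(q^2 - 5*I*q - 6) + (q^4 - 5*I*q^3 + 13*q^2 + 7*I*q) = q^4 - 5*I*q^3 + 14*q^2 + 2*I*q - 6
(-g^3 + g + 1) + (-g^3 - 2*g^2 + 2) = -2*g^3 - 2*g^2 + g + 3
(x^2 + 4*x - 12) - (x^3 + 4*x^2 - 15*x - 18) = -x^3 - 3*x^2 + 19*x + 6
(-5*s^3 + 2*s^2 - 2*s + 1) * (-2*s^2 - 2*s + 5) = 10*s^5 + 6*s^4 - 25*s^3 + 12*s^2 - 12*s + 5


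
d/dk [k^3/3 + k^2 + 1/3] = k*(k + 2)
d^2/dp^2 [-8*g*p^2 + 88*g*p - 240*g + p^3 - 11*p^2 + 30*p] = -16*g + 6*p - 22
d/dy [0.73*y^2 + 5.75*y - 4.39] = 1.46*y + 5.75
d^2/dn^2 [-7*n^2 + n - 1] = -14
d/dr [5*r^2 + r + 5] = 10*r + 1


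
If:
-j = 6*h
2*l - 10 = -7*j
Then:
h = l/21 - 5/21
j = 10/7 - 2*l/7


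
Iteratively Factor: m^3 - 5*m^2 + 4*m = (m)*(m^2 - 5*m + 4) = m*(m - 1)*(m - 4)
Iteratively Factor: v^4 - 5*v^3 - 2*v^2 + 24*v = (v)*(v^3 - 5*v^2 - 2*v + 24) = v*(v + 2)*(v^2 - 7*v + 12) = v*(v - 3)*(v + 2)*(v - 4)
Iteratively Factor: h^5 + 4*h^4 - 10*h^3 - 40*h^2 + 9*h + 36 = (h + 1)*(h^4 + 3*h^3 - 13*h^2 - 27*h + 36) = (h - 1)*(h + 1)*(h^3 + 4*h^2 - 9*h - 36) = (h - 3)*(h - 1)*(h + 1)*(h^2 + 7*h + 12) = (h - 3)*(h - 1)*(h + 1)*(h + 4)*(h + 3)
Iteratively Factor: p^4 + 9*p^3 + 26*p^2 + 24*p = (p + 4)*(p^3 + 5*p^2 + 6*p) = (p + 2)*(p + 4)*(p^2 + 3*p) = (p + 2)*(p + 3)*(p + 4)*(p)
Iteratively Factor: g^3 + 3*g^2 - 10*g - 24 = (g + 4)*(g^2 - g - 6) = (g - 3)*(g + 4)*(g + 2)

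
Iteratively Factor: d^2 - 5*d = (d - 5)*(d)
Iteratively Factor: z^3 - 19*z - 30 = (z + 2)*(z^2 - 2*z - 15) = (z + 2)*(z + 3)*(z - 5)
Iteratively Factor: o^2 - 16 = (o + 4)*(o - 4)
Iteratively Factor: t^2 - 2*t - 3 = (t - 3)*(t + 1)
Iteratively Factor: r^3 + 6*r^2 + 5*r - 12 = (r + 3)*(r^2 + 3*r - 4) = (r + 3)*(r + 4)*(r - 1)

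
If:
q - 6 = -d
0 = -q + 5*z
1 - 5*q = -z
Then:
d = 139/24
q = 5/24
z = 1/24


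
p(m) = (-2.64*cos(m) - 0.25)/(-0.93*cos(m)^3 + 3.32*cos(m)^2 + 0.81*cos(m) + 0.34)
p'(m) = (-2.64*cos(m) - 0.25)*(-2.79*sin(m)*cos(m)^2 + 6.64*sin(m)*cos(m) + 0.81*sin(m))/(-0.93*cos(m)^3 + 3.32*cos(m)^2 + 0.81*cos(m) + 0.34)^2 + 2.64*sin(m)/(-0.93*cos(m)^3 + 3.32*cos(m)^2 + 0.81*cos(m) + 0.34) = (4.9104*cos(m)^3 - 8.0673*cos(m)^2 - 1.66*cos(m) + 0.6951)*sin(m)/(0.8649*cos(m)^6 - 6.1752*cos(m)^5 + 9.5158*cos(m)^4 + 4.746*cos(m)^3 + 2.9137*cos(m)^2 + 0.5508*cos(m) + 0.1156)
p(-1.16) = -1.15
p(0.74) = -0.93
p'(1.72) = 8.44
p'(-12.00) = -0.23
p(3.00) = 0.64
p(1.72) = 0.48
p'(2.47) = -0.69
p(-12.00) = -0.88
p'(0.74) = -0.35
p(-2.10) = 1.21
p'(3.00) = -0.11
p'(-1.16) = 0.67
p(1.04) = -1.07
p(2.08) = 1.23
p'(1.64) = 8.52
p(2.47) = 0.83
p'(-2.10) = 1.24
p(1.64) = -0.22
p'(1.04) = -0.62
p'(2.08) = -1.21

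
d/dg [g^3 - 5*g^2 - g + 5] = 3*g^2 - 10*g - 1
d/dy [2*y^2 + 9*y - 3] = 4*y + 9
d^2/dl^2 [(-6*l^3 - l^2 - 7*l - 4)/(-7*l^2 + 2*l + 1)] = 2*(423*l^3 + 645*l^2 - 3*l + 31)/(343*l^6 - 294*l^5 - 63*l^4 + 76*l^3 + 9*l^2 - 6*l - 1)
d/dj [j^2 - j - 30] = 2*j - 1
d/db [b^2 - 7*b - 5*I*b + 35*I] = 2*b - 7 - 5*I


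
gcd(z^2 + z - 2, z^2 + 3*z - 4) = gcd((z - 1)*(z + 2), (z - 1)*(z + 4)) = z - 1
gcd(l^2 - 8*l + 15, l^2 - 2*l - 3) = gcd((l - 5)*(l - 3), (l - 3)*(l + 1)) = l - 3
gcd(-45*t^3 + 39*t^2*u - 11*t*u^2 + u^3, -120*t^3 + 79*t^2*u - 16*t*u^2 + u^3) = 15*t^2 - 8*t*u + u^2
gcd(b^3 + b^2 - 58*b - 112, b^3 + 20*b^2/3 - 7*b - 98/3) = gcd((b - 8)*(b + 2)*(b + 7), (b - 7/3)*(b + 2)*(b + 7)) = b^2 + 9*b + 14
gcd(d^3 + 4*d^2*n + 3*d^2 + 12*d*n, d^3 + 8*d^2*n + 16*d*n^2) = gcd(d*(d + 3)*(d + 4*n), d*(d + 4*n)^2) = d^2 + 4*d*n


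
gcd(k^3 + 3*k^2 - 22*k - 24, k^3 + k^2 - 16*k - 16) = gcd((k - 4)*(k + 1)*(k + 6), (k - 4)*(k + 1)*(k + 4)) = k^2 - 3*k - 4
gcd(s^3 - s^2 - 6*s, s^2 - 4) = s + 2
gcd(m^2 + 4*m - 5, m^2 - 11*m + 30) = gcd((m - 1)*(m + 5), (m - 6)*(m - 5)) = 1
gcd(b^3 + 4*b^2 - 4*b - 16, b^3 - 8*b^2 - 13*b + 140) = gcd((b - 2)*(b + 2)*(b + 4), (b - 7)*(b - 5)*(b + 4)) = b + 4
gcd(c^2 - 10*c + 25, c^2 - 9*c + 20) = c - 5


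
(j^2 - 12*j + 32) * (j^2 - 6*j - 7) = j^4 - 18*j^3 + 97*j^2 - 108*j - 224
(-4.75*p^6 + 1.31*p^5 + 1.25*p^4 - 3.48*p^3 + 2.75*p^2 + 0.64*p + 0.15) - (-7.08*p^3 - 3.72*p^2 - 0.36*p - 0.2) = -4.75*p^6 + 1.31*p^5 + 1.25*p^4 + 3.6*p^3 + 6.47*p^2 + 1.0*p + 0.35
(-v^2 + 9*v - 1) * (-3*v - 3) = 3*v^3 - 24*v^2 - 24*v + 3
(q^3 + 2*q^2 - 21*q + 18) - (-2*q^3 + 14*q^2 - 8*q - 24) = 3*q^3 - 12*q^2 - 13*q + 42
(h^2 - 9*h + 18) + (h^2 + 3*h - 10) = 2*h^2 - 6*h + 8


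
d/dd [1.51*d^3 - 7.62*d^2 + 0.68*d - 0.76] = 4.53*d^2 - 15.24*d + 0.68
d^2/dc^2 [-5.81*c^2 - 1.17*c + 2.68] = -11.6200000000000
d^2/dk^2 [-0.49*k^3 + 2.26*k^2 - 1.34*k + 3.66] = 4.52 - 2.94*k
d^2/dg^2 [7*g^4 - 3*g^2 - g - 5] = 84*g^2 - 6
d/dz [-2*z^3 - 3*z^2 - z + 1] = -6*z^2 - 6*z - 1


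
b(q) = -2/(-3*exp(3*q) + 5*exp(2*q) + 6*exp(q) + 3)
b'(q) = -2*(9*exp(3*q) - 10*exp(2*q) - 6*exp(q))/(-3*exp(3*q) + 5*exp(2*q) + 6*exp(q) + 3)^2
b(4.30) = 0.00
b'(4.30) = -0.00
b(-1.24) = -0.39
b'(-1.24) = 0.18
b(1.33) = 0.03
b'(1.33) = -0.15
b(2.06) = 0.00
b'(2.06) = -0.01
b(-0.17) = -0.20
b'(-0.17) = 0.14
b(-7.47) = -0.67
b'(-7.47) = 0.00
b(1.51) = 0.01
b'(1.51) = -0.06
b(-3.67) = -0.63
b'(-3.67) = 0.03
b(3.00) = 0.00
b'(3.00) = 0.00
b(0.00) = -0.18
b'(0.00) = 0.12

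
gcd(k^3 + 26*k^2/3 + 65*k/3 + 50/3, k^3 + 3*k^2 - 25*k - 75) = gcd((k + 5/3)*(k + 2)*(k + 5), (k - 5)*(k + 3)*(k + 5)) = k + 5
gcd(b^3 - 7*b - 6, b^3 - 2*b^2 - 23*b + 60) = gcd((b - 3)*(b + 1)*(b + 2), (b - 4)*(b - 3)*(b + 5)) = b - 3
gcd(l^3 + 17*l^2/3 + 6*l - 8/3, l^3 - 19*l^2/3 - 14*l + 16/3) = l^2 + 5*l/3 - 2/3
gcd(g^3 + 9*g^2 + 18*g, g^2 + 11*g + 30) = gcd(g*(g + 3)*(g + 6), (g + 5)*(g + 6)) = g + 6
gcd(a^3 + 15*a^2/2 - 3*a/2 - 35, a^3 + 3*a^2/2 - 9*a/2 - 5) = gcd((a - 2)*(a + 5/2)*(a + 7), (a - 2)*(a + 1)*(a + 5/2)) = a^2 + a/2 - 5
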